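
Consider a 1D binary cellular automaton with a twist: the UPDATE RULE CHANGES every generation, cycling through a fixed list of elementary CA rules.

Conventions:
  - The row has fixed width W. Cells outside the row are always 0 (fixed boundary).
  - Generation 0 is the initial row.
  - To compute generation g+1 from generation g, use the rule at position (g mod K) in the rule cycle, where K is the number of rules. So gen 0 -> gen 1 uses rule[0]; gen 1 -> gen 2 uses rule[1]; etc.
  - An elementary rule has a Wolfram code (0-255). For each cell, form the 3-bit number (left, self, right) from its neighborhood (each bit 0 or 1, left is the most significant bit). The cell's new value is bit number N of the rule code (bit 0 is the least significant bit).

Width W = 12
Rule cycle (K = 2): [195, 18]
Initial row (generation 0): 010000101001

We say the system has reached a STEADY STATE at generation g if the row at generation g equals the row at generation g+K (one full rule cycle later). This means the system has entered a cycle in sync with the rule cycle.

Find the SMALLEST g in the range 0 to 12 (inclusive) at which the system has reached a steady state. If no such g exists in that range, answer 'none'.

Answer: 12

Derivation:
Gen 0: 010000101001
Gen 1 (rule 195): 100111000010
Gen 2 (rule 18): 011000100101
Gen 3 (rule 195): 101011001000
Gen 4 (rule 18): 000000110100
Gen 5 (rule 195): 111111010001
Gen 6 (rule 18): 000000001010
Gen 7 (rule 195): 111111110000
Gen 8 (rule 18): 000000001000
Gen 9 (rule 195): 111111110011
Gen 10 (rule 18): 000000001100
Gen 11 (rule 195): 111111110101
Gen 12 (rule 18): 000000000000
Gen 13 (rule 195): 111111111111
Gen 14 (rule 18): 000000000000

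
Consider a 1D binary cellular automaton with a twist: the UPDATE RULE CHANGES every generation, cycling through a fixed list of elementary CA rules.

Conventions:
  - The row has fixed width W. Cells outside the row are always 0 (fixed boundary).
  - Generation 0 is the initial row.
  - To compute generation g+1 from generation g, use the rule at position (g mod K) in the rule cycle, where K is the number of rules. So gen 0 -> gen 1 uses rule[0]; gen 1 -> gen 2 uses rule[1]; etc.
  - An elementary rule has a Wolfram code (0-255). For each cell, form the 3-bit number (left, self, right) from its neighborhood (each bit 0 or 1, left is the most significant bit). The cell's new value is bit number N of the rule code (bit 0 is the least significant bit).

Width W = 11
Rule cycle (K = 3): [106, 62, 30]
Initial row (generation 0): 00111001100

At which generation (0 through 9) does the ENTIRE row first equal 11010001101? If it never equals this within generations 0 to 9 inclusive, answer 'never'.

Gen 0: 00111001100
Gen 1 (rule 106): 01101011100
Gen 2 (rule 62): 11011110010
Gen 3 (rule 30): 10010001111
Gen 4 (rule 106): 00100011001
Gen 5 (rule 62): 01110110111
Gen 6 (rule 30): 11000100100
Gen 7 (rule 106): 11001001000
Gen 8 (rule 62): 10111111100
Gen 9 (rule 30): 10100000010

Answer: never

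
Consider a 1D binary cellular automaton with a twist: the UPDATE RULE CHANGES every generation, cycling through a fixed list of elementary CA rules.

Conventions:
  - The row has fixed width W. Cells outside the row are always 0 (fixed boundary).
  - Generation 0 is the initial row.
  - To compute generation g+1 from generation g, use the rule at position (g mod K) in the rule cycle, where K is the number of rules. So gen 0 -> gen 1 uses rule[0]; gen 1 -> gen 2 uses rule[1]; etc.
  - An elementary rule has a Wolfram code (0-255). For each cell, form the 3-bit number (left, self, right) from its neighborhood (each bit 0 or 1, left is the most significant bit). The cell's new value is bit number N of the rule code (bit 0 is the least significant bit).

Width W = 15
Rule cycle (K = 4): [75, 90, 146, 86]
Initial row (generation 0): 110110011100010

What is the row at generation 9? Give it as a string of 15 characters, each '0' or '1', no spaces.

Gen 0: 110110011100010
Gen 1 (rule 75): 110110110101100
Gen 2 (rule 90): 110110110001110
Gen 3 (rule 146): 000000001010101
Gen 4 (rule 86): 000000011010101
Gen 5 (rule 75): 111111111000000
Gen 6 (rule 90): 100000001100000
Gen 7 (rule 146): 010000010010000
Gen 8 (rule 86): 111000111111000
Gen 9 (rule 75): 101011100001011

Answer: 101011100001011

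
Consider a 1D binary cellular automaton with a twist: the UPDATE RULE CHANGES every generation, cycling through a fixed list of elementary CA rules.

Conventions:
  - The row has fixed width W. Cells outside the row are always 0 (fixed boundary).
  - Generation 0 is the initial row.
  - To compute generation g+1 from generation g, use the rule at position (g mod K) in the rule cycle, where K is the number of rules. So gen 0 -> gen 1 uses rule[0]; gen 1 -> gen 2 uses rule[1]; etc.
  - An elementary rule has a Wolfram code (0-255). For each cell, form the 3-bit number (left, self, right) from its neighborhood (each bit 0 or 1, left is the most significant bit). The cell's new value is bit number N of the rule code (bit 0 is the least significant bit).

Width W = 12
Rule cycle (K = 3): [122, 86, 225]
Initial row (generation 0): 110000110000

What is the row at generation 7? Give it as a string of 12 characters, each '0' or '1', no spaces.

Gen 0: 110000110000
Gen 1 (rule 122): 111001111000
Gen 2 (rule 86): 001110001100
Gen 3 (rule 225): 100110100101
Gen 4 (rule 122): 011111011010
Gen 5 (rule 86): 100001001011
Gen 6 (rule 225): 001100000101
Gen 7 (rule 122): 011110001010

Answer: 011110001010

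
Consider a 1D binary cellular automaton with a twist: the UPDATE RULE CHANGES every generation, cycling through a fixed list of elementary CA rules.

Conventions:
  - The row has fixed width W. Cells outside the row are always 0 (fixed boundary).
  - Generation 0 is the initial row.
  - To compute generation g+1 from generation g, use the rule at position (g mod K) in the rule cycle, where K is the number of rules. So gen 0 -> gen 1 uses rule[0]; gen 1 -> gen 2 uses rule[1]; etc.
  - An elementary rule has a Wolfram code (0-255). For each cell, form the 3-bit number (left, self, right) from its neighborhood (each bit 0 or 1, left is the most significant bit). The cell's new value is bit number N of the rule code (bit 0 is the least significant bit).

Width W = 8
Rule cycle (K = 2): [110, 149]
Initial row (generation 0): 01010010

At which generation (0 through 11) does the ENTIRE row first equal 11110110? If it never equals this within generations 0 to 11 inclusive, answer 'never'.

Gen 0: 01010010
Gen 1 (rule 110): 11110110
Gen 2 (rule 149): 01100001
Gen 3 (rule 110): 11100011
Gen 4 (rule 149): 01011000
Gen 5 (rule 110): 11111000
Gen 6 (rule 149): 01110111
Gen 7 (rule 110): 11011101
Gen 8 (rule 149): 00001001
Gen 9 (rule 110): 00011011
Gen 10 (rule 149): 11000000
Gen 11 (rule 110): 11000000

Answer: 1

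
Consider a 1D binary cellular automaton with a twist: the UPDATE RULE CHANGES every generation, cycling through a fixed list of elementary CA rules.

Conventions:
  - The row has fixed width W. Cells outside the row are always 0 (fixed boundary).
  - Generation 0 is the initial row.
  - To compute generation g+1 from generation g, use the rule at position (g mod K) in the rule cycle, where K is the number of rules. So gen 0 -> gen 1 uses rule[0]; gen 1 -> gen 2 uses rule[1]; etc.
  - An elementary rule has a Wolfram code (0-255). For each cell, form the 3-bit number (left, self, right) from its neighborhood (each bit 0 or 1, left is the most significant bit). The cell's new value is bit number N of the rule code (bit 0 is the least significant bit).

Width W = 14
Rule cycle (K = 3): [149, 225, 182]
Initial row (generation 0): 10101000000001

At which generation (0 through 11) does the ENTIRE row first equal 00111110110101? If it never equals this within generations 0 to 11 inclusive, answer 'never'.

Gen 0: 10101000000001
Gen 1 (rule 149): 10101111111101
Gen 2 (rule 225): 01010111111110
Gen 3 (rule 182): 11111011111101
Gen 4 (rule 149): 01110001111001
Gen 5 (rule 225): 00110100111000
Gen 6 (rule 182): 01001111010100
Gen 7 (rule 149): 01100110010111
Gen 8 (rule 225): 00100010001011
Gen 9 (rule 182): 01110111011100
Gen 10 (rule 149): 00100010001011
Gen 11 (rule 225): 10001000100101

Answer: never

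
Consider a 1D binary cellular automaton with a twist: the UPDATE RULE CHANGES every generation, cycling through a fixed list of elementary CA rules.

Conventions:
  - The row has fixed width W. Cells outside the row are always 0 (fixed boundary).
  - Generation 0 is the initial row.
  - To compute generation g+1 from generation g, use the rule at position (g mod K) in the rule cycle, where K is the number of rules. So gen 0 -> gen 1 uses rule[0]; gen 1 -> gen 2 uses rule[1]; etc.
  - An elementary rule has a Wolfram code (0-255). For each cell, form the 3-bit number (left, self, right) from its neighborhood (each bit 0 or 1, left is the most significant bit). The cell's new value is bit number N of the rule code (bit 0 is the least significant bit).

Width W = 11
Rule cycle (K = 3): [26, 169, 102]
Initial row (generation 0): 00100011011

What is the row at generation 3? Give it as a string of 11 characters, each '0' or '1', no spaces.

Gen 0: 00100011011
Gen 1 (rule 26): 01010110010
Gen 2 (rule 169): 00101100000
Gen 3 (rule 102): 01110100000

Answer: 01110100000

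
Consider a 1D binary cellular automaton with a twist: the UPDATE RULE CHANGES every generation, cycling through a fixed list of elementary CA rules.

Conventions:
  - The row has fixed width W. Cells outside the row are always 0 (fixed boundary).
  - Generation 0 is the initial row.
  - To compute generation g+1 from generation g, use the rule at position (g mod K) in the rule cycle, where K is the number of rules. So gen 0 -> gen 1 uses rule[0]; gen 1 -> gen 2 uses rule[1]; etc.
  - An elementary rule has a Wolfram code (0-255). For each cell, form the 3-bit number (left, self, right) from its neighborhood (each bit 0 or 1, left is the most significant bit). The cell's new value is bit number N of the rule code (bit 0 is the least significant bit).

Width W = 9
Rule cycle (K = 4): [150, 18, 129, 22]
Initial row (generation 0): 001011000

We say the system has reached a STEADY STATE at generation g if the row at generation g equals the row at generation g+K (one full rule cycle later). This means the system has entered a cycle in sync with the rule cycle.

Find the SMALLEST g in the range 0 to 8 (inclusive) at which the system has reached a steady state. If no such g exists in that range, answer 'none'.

Answer: 4

Derivation:
Gen 0: 001011000
Gen 1 (rule 150): 011000100
Gen 2 (rule 18): 100101010
Gen 3 (rule 129): 000000000
Gen 4 (rule 22): 000000000
Gen 5 (rule 150): 000000000
Gen 6 (rule 18): 000000000
Gen 7 (rule 129): 111111111
Gen 8 (rule 22): 000000000
Gen 9 (rule 150): 000000000
Gen 10 (rule 18): 000000000
Gen 11 (rule 129): 111111111
Gen 12 (rule 22): 000000000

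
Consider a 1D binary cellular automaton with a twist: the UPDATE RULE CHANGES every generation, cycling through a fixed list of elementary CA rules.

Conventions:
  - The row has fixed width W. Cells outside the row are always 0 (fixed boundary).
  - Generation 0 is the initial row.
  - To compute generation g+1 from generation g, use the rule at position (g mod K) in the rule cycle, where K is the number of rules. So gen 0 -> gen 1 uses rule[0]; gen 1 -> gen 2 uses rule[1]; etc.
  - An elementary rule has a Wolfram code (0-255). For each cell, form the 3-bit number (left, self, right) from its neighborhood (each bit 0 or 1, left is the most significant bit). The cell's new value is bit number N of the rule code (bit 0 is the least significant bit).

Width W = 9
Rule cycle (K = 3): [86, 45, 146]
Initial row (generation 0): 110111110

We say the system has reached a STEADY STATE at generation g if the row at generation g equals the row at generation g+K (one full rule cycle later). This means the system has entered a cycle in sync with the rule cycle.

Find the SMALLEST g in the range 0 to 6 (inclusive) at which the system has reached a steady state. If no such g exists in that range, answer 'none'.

Answer: none

Derivation:
Gen 0: 110111110
Gen 1 (rule 86): 010000011
Gen 2 (rule 45): 010111010
Gen 3 (rule 146): 100010001
Gen 4 (rule 86): 110111011
Gen 5 (rule 45): 101100110
Gen 6 (rule 146): 000011001
Gen 7 (rule 86): 000101111
Gen 8 (rule 45): 110111000
Gen 9 (rule 146): 000010100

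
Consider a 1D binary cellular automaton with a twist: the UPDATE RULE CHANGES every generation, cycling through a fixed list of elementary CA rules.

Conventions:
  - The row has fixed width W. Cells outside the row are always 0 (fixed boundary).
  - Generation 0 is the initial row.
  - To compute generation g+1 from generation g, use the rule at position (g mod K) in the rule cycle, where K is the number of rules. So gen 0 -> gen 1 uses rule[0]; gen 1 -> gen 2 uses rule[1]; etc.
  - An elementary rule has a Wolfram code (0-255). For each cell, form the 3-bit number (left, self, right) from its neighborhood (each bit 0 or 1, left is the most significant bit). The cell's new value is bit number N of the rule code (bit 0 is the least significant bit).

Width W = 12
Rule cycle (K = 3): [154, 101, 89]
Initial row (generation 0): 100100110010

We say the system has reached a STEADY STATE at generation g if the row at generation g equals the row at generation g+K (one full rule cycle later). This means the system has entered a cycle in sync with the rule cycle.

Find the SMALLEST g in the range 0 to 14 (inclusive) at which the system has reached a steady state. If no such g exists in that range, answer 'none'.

Answer: none

Derivation:
Gen 0: 100100110010
Gen 1 (rule 154): 011011101101
Gen 2 (rule 101): 001100110111
Gen 3 (rule 89): 101110110101
Gen 4 (rule 154): 001100100000
Gen 5 (rule 101): 100100101111
Gen 6 (rule 89): 010010001001
Gen 7 (rule 154): 101101010110
Gen 8 (rule 101): 110111111010
Gen 9 (rule 89): 110100001001
Gen 10 (rule 154): 100010010110
Gen 11 (rule 101): 101010011010
Gen 12 (rule 89): 000001011001
Gen 13 (rule 154): 000010010110
Gen 14 (rule 101): 111010011010
Gen 15 (rule 89): 101001011001
Gen 16 (rule 154): 000110010110
Gen 17 (rule 101): 110010011010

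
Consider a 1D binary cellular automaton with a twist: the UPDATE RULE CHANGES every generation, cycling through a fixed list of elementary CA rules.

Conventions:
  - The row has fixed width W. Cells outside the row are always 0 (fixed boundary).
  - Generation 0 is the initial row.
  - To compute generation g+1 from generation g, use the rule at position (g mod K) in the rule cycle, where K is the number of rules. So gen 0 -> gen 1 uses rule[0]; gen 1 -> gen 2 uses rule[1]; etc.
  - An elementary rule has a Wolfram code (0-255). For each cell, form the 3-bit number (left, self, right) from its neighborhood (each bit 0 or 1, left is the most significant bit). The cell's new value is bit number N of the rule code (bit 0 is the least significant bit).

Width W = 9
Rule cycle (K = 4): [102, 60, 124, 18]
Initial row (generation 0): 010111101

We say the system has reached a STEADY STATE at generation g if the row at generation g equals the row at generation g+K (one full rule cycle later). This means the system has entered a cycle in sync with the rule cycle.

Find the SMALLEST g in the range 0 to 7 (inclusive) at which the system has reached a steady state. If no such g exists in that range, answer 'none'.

Answer: none

Derivation:
Gen 0: 010111101
Gen 1 (rule 102): 111000111
Gen 2 (rule 60): 100100100
Gen 3 (rule 124): 110110110
Gen 4 (rule 18): 000000001
Gen 5 (rule 102): 000000011
Gen 6 (rule 60): 000000010
Gen 7 (rule 124): 000000011
Gen 8 (rule 18): 000000100
Gen 9 (rule 102): 000001100
Gen 10 (rule 60): 000001010
Gen 11 (rule 124): 000001111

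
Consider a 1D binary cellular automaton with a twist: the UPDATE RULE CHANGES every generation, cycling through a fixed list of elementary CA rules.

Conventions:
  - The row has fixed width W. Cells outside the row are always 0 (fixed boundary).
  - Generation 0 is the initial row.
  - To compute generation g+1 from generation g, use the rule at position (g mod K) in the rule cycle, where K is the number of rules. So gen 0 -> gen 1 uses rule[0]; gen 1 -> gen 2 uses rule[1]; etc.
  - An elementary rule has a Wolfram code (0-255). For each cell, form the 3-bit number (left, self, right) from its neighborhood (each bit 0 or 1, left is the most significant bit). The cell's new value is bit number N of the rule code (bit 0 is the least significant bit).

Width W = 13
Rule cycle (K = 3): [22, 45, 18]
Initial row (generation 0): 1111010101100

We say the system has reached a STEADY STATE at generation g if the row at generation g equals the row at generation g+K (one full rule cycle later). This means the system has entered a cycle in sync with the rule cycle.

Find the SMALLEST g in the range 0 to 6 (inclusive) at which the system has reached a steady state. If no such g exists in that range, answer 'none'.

Gen 0: 1111010101100
Gen 1 (rule 22): 0000010100010
Gen 2 (rule 45): 1111011101010
Gen 3 (rule 18): 0000000000001
Gen 4 (rule 22): 0000000000011
Gen 5 (rule 45): 1111111111010
Gen 6 (rule 18): 0000000000001
Gen 7 (rule 22): 0000000000011
Gen 8 (rule 45): 1111111111010
Gen 9 (rule 18): 0000000000001

Answer: 3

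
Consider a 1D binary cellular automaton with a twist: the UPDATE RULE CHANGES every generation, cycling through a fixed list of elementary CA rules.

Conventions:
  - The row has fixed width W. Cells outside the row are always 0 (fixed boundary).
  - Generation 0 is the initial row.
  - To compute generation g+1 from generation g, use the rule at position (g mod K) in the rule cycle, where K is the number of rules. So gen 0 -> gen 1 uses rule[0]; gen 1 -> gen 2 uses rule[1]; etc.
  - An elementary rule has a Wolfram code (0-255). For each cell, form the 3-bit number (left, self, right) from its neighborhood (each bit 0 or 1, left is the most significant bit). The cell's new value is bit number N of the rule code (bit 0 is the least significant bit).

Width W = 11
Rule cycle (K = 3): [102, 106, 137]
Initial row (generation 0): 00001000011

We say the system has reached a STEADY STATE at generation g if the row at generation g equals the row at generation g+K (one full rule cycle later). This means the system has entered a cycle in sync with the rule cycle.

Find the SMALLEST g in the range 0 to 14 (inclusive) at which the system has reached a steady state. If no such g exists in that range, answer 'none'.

Answer: none

Derivation:
Gen 0: 00001000011
Gen 1 (rule 102): 00011000101
Gen 2 (rule 106): 00111001010
Gen 3 (rule 137): 10110000000
Gen 4 (rule 102): 11010000000
Gen 5 (rule 106): 11100000000
Gen 6 (rule 137): 11001111111
Gen 7 (rule 102): 01010000001
Gen 8 (rule 106): 10100000010
Gen 9 (rule 137): 00001111000
Gen 10 (rule 102): 00010001000
Gen 11 (rule 106): 00100010000
Gen 12 (rule 137): 10001000111
Gen 13 (rule 102): 10011001001
Gen 14 (rule 106): 00111010010
Gen 15 (rule 137): 10110000000
Gen 16 (rule 102): 11010000000
Gen 17 (rule 106): 11100000000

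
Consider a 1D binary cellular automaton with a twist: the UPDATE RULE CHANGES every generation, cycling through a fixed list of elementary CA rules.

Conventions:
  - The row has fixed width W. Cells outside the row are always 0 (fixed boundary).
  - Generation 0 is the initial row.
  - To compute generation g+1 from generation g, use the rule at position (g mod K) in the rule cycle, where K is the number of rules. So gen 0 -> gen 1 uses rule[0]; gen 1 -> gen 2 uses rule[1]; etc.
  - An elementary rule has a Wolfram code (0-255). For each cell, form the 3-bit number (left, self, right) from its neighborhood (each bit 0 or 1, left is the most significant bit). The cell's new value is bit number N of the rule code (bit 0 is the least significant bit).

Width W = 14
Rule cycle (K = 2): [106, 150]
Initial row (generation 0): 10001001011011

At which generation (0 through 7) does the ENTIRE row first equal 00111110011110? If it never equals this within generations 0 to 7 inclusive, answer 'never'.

Answer: 2

Derivation:
Gen 0: 10001001011011
Gen 1 (rule 106): 00010010111111
Gen 2 (rule 150): 00111110011110
Gen 3 (rule 106): 01100010110010
Gen 4 (rule 150): 10010110001111
Gen 5 (rule 106): 00101110011001
Gen 6 (rule 150): 01100101100111
Gen 7 (rule 106): 11101011101101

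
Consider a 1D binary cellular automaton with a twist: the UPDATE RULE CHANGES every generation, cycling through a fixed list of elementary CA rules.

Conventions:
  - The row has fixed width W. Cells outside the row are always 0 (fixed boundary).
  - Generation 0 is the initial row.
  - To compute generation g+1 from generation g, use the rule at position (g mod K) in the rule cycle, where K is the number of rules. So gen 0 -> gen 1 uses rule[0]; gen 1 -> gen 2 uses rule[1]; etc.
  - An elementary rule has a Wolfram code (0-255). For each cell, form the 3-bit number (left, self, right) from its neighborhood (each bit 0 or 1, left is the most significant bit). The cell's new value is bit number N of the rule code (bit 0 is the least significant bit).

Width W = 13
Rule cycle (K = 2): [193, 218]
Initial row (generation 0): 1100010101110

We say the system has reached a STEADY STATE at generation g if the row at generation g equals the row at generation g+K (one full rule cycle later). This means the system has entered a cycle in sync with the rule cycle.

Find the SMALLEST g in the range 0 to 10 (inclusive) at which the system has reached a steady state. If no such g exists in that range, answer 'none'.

Gen 0: 1100010101110
Gen 1 (rule 193): 0101000000110
Gen 2 (rule 218): 1000100001111
Gen 3 (rule 193): 0010001100111
Gen 4 (rule 218): 0101011111111
Gen 5 (rule 193): 0000001111111
Gen 6 (rule 218): 0000011111111
Gen 7 (rule 193): 1111001111111
Gen 8 (rule 218): 1111111111111
Gen 9 (rule 193): 0111111111111
Gen 10 (rule 218): 1111111111111
Gen 11 (rule 193): 0111111111111
Gen 12 (rule 218): 1111111111111

Answer: 8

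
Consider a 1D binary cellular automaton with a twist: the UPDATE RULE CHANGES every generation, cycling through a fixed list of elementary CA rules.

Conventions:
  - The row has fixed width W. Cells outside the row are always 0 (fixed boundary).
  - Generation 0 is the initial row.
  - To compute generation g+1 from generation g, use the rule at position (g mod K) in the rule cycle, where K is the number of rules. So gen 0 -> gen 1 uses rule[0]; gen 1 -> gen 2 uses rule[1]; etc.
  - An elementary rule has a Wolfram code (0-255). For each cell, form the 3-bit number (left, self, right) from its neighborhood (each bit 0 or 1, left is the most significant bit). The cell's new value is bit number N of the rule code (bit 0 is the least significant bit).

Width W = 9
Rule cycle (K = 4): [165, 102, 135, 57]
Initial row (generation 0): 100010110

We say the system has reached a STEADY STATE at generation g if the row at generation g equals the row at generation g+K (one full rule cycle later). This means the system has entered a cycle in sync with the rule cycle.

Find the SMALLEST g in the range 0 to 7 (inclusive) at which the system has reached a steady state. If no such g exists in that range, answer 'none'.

Gen 0: 100010110
Gen 1 (rule 165): 101011000
Gen 2 (rule 102): 111101000
Gen 3 (rule 135): 011001011
Gen 4 (rule 57): 010100110
Gen 5 (rule 165): 011100000
Gen 6 (rule 102): 100100000
Gen 7 (rule 135): 101101111
Gen 8 (rule 57): 011011000
Gen 9 (rule 165): 000100011
Gen 10 (rule 102): 001100101
Gen 11 (rule 135): 110001101

Answer: none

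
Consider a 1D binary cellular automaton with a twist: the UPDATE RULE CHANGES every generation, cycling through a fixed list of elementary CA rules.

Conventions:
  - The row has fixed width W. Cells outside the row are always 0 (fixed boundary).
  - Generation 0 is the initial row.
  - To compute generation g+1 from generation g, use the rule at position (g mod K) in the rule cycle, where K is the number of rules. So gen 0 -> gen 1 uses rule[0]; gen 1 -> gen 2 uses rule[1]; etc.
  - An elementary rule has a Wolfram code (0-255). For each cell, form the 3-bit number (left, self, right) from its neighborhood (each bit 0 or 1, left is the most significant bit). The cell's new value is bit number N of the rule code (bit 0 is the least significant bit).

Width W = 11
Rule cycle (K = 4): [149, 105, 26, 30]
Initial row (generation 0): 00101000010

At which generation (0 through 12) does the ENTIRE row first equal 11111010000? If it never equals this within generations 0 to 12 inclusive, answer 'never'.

Gen 0: 00101000010
Gen 1 (rule 149): 10101111011
Gen 2 (rule 105): 01011001111
Gen 3 (rule 26): 10010111000
Gen 4 (rule 30): 11110100100
Gen 5 (rule 149): 01100110111
Gen 6 (rule 105): 01100111101
Gen 7 (rule 26): 11011100000
Gen 8 (rule 30): 10010010000
Gen 9 (rule 149): 11011011111
Gen 10 (rule 105): 11111110001
Gen 11 (rule 26): 10000001010
Gen 12 (rule 30): 11000011011

Answer: never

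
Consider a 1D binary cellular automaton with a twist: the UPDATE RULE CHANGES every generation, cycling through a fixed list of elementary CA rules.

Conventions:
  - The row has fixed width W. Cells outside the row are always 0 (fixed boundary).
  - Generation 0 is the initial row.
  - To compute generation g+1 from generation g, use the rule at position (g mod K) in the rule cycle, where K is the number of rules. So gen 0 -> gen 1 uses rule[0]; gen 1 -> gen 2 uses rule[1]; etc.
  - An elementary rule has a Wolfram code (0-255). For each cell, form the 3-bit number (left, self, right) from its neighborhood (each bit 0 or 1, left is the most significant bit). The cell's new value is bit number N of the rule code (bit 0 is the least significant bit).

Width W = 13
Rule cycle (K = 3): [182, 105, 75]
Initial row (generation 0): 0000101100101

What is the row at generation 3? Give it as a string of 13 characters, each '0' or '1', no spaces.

Answer: 1100000100110

Derivation:
Gen 0: 0000101100101
Gen 1 (rule 182): 0001110011111
Gen 2 (rule 105): 1101010010001
Gen 3 (rule 75): 1100000100110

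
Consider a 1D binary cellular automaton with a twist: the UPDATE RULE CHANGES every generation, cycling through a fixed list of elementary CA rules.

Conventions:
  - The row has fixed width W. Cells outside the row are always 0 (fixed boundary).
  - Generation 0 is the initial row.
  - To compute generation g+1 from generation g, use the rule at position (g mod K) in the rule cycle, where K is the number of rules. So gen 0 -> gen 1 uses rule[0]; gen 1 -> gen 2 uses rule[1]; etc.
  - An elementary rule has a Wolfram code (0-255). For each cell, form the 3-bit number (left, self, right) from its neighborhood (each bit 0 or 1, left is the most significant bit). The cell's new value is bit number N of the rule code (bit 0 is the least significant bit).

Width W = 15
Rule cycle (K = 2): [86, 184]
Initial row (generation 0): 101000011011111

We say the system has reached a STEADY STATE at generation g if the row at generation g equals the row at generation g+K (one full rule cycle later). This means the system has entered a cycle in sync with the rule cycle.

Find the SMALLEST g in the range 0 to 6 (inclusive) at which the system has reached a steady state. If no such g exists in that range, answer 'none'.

Answer: none

Derivation:
Gen 0: 101000011011111
Gen 1 (rule 86): 101100101000001
Gen 2 (rule 184): 011010010100000
Gen 3 (rule 86): 101011110110000
Gen 4 (rule 184): 010111101101000
Gen 5 (rule 86): 110000100101100
Gen 6 (rule 184): 101000010011010
Gen 7 (rule 86): 101100111101011
Gen 8 (rule 184): 011010111010110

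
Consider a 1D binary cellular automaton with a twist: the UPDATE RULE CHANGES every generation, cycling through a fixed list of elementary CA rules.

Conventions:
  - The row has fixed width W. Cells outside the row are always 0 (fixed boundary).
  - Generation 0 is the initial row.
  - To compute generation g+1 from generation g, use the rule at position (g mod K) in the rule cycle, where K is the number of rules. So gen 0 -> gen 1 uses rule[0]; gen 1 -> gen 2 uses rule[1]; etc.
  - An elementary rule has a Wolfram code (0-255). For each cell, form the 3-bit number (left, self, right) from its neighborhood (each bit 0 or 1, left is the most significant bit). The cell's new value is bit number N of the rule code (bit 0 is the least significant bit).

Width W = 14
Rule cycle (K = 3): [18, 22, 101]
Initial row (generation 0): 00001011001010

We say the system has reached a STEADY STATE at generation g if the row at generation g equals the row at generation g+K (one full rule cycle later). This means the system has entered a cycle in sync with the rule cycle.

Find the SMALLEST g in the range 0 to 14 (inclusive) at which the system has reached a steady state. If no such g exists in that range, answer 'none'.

Gen 0: 00001011001010
Gen 1 (rule 18): 00010000110001
Gen 2 (rule 22): 00111001001011
Gen 3 (rule 101): 10001001001101
Gen 4 (rule 18): 01010110110000
Gen 5 (rule 22): 11010000001000
Gen 6 (rule 101): 01110111101011
Gen 7 (rule 18): 10000000000000
Gen 8 (rule 22): 11000000000000
Gen 9 (rule 101): 01011111111111
Gen 10 (rule 18): 10000000000000
Gen 11 (rule 22): 11000000000000
Gen 12 (rule 101): 01011111111111
Gen 13 (rule 18): 10000000000000
Gen 14 (rule 22): 11000000000000
Gen 15 (rule 101): 01011111111111
Gen 16 (rule 18): 10000000000000
Gen 17 (rule 22): 11000000000000

Answer: 7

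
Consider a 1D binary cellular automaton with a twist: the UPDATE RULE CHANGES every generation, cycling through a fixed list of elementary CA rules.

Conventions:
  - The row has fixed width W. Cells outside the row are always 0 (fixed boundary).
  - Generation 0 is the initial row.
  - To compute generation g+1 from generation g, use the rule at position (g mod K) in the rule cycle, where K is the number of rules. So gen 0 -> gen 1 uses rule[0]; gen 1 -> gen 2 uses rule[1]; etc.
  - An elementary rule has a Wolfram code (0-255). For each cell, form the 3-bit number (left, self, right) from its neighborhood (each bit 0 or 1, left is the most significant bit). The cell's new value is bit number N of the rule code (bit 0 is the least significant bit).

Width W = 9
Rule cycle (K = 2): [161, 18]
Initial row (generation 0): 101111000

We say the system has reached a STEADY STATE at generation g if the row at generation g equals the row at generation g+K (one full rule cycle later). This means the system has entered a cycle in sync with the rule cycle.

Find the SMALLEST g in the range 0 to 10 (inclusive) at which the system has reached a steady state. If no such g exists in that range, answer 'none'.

Gen 0: 101111000
Gen 1 (rule 161): 010110011
Gen 2 (rule 18): 100001100
Gen 3 (rule 161): 001100001
Gen 4 (rule 18): 010010010
Gen 5 (rule 161): 000000000
Gen 6 (rule 18): 000000000
Gen 7 (rule 161): 111111111
Gen 8 (rule 18): 000000000
Gen 9 (rule 161): 111111111
Gen 10 (rule 18): 000000000
Gen 11 (rule 161): 111111111
Gen 12 (rule 18): 000000000

Answer: 6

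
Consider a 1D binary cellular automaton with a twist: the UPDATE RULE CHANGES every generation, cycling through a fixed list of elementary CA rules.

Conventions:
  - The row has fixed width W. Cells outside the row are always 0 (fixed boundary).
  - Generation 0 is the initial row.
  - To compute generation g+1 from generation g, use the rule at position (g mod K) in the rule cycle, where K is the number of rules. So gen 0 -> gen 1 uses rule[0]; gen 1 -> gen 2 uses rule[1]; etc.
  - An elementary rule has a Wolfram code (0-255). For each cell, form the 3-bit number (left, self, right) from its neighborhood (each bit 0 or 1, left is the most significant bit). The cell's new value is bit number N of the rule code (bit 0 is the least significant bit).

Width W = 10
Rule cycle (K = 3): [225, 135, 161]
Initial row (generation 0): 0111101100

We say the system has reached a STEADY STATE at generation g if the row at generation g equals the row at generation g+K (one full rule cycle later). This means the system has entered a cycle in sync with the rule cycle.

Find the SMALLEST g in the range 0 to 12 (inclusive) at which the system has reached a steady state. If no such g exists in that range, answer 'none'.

Answer: none

Derivation:
Gen 0: 0111101100
Gen 1 (rule 225): 0011110101
Gen 2 (rule 135): 1101100101
Gen 3 (rule 161): 0010000010
Gen 4 (rule 225): 1000111000
Gen 5 (rule 135): 1011010011
Gen 6 (rule 161): 0100100000
Gen 7 (rule 225): 0000001111
Gen 8 (rule 135): 1111110110
Gen 9 (rule 161): 0111101000
Gen 10 (rule 225): 0011110011
Gen 11 (rule 135): 1101100100
Gen 12 (rule 161): 0010000001
Gen 13 (rule 225): 1000111100
Gen 14 (rule 135): 1011011001
Gen 15 (rule 161): 0100100000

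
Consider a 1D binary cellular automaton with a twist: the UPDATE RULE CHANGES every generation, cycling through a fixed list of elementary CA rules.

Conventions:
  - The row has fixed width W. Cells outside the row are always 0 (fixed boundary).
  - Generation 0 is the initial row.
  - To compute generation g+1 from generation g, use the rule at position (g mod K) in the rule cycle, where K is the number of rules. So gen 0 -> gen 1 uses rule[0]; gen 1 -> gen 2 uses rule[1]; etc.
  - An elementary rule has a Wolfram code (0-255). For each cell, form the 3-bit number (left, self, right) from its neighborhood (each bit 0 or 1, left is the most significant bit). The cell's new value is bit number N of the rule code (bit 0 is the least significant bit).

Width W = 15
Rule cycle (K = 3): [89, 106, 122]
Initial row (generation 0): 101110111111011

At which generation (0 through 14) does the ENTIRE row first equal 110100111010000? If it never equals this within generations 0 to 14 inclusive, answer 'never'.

Answer: never

Derivation:
Gen 0: 101110111111011
Gen 1 (rule 89): 001010100001011
Gen 2 (rule 106): 010101000010111
Gen 3 (rule 122): 101010100101101
Gen 4 (rule 89): 000000010001100
Gen 5 (rule 106): 000000100011100
Gen 6 (rule 122): 000001010110110
Gen 7 (rule 89): 111100000110111
Gen 8 (rule 106): 100100001111101
Gen 9 (rule 122): 011010011000110
Gen 10 (rule 89): 011001011110111
Gen 11 (rule 106): 111010110011101
Gen 12 (rule 122): 101101111110110
Gen 13 (rule 89): 001101000010111
Gen 14 (rule 106): 011110000101101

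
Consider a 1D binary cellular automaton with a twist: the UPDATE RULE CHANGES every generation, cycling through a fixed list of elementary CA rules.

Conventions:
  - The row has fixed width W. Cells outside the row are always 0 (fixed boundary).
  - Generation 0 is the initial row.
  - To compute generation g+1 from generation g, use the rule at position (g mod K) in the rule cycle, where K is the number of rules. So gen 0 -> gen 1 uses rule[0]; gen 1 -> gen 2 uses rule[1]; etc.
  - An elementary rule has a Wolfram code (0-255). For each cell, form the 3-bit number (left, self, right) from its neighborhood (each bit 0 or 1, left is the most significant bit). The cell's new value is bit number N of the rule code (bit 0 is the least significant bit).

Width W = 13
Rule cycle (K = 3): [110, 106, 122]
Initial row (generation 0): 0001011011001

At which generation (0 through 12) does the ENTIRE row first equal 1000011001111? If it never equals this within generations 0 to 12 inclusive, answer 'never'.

Answer: never

Derivation:
Gen 0: 0001011011001
Gen 1 (rule 110): 0011111111011
Gen 2 (rule 106): 0110000001111
Gen 3 (rule 122): 1111000011001
Gen 4 (rule 110): 1001000111011
Gen 5 (rule 106): 0010001101111
Gen 6 (rule 122): 0101011111001
Gen 7 (rule 110): 1111110001011
Gen 8 (rule 106): 1000010010111
Gen 9 (rule 122): 0100101101101
Gen 10 (rule 110): 1101111111111
Gen 11 (rule 106): 1111000000001
Gen 12 (rule 122): 1001100000010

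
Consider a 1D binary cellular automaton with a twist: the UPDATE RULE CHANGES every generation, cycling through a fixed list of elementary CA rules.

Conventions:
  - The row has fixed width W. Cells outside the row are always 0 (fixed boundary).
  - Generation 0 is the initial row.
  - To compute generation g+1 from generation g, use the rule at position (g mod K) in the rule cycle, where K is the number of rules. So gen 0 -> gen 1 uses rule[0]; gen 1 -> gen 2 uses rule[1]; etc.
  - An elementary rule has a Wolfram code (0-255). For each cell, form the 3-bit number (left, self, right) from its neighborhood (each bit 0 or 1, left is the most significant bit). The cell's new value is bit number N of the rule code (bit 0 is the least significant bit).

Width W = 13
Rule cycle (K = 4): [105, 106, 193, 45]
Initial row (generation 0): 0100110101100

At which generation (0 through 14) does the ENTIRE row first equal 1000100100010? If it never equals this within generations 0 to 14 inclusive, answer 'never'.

Answer: 4

Derivation:
Gen 0: 0100110101100
Gen 1 (rule 105): 0000111011101
Gen 2 (rule 106): 0001101110110
Gen 3 (rule 193): 1100100110010
Gen 4 (rule 45): 1000100100010
Gen 5 (rule 105): 0010000001000
Gen 6 (rule 106): 0100000010000
Gen 7 (rule 193): 0001111000111
Gen 8 (rule 45): 1101000010100
Gen 9 (rule 105): 1110011001001
Gen 10 (rule 106): 1010111010010
Gen 11 (rule 193): 0000011000000
Gen 12 (rule 45): 1111010011111
Gen 13 (rule 105): 1001100010001
Gen 14 (rule 106): 0011100100010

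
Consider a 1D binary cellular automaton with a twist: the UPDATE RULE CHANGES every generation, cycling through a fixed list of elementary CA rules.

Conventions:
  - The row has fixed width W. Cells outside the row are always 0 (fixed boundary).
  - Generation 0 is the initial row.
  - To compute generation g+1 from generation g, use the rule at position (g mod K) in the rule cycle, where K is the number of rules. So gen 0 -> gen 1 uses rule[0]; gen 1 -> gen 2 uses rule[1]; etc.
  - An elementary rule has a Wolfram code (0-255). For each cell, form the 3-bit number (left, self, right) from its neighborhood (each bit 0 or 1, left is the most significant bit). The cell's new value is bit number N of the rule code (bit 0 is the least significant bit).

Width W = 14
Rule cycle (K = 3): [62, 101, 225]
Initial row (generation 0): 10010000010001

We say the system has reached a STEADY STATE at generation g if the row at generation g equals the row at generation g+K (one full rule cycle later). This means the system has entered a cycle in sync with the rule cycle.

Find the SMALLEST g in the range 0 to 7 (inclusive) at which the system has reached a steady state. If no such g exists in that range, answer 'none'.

Gen 0: 10010000010001
Gen 1 (rule 62): 11111000111011
Gen 2 (rule 101): 00001010001101
Gen 3 (rule 225): 11100100100110
Gen 4 (rule 62): 10011111111101
Gen 5 (rule 101): 10000000000111
Gen 6 (rule 225): 00111111110011
Gen 7 (rule 62): 01100000001110
Gen 8 (rule 101): 00101111100010
Gen 9 (rule 225): 10010111101000
Gen 10 (rule 62): 11111100011100

Answer: none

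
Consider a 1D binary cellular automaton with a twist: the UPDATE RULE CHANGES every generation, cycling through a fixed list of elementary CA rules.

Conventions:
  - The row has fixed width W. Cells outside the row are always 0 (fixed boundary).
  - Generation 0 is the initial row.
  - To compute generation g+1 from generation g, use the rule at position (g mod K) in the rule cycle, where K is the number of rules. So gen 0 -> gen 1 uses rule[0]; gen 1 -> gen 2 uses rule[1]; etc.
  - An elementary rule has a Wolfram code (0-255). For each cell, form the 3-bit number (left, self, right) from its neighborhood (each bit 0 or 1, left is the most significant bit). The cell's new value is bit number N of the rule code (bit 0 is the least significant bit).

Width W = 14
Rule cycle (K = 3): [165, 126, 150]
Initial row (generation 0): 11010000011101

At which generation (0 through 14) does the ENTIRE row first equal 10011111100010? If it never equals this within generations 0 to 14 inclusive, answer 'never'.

Answer: never

Derivation:
Gen 0: 11010000011101
Gen 1 (rule 165): 00110111001011
Gen 2 (rule 126): 01111101111111
Gen 3 (rule 150): 10111000111110
Gen 4 (rule 165): 11010010011100
Gen 5 (rule 126): 11111111110110
Gen 6 (rule 150): 01111111100001
Gen 7 (rule 165): 00111111001101
Gen 8 (rule 126): 01100001111111
Gen 9 (rule 150): 10010010111110
Gen 10 (rule 165): 10010011011100
Gen 11 (rule 126): 11111111110110
Gen 12 (rule 150): 01111111100001
Gen 13 (rule 165): 00111111001101
Gen 14 (rule 126): 01100001111111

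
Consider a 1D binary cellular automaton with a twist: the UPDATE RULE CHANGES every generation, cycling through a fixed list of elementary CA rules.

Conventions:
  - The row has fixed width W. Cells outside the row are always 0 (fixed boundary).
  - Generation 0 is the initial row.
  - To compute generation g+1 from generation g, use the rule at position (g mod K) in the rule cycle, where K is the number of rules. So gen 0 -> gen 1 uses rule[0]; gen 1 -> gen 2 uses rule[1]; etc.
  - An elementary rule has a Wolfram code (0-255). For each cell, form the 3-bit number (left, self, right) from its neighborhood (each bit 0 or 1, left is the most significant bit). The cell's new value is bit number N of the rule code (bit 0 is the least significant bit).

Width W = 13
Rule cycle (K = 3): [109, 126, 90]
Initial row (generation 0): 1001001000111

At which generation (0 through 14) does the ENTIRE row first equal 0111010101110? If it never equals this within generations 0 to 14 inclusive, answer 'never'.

Answer: 9

Derivation:
Gen 0: 1001001000111
Gen 1 (rule 109): 1001001010101
Gen 2 (rule 126): 1111111111111
Gen 3 (rule 90): 1000000000001
Gen 4 (rule 109): 1011111111101
Gen 5 (rule 126): 1110000000111
Gen 6 (rule 90): 1011000001101
Gen 7 (rule 109): 1111011101111
Gen 8 (rule 126): 1001110111001
Gen 9 (rule 90): 0111010101110
Gen 10 (rule 109): 0101111111010
Gen 11 (rule 126): 1111000001111
Gen 12 (rule 90): 1001100011001
Gen 13 (rule 109): 1001101011001
Gen 14 (rule 126): 1111111111111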